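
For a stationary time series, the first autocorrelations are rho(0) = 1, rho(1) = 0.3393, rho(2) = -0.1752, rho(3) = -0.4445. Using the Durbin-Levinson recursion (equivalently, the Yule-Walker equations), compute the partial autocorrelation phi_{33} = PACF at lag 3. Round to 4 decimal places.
\phi_{33} = -0.3220

The PACF at lag k is phi_{kk}, the last component of the solution
to the Yule-Walker system G_k phi = r_k where
  (G_k)_{ij} = rho(|i - j|), (r_k)_i = rho(i), i,j = 1..k.
Equivalently, Durbin-Levinson gives phi_{kk} iteratively:
  phi_{11} = rho(1)
  phi_{kk} = [rho(k) - sum_{j=1..k-1} phi_{k-1,j} rho(k-j)]
            / [1 - sum_{j=1..k-1} phi_{k-1,j} rho(j)],
  phi_{k,j} = phi_{k-1,j} - phi_{kk} phi_{k-1,k-j},  j = 1..k-1.
Step k = 1:
  phi_11 = rho(1) = 0.3393.
Step k = 2:
  phi_22 = [rho(2) - phi_11 rho(1)] / [1 - phi_11 rho(1)] = [-0.1752 - (0.3393)(0.3393)] / [1 - (0.3393)(0.3393)]
         = -0.29032449 / 0.88487551 = -0.328096.
  Update: phi_21 = phi_11 - phi_22 phi_11 = 0.3393 - (-0.328096)(0.3393) = 0.450623.
Step k = 3:
  phi_33 = [rho(3) - phi_21 rho(2) - phi_22 rho(1)] / [1 - phi_21 rho(1) - phi_22 rho(2)]
    numerator   = -0.4445 - (0.450623)(-0.1752) - (-0.328096)(0.3393) = -0.25422771
    denominator = 1 - (0.450623)(0.3393) - (-0.328096)(-0.1752) = 0.78962108
  phi_33 = -0.25422771 / 0.78962108 = -0.322.
Therefore phi_{33} = -0.3220.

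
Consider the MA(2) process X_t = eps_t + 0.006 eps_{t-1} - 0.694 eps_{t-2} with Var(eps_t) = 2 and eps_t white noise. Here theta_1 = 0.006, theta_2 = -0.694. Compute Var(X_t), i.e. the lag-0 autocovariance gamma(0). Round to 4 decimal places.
\gamma(0) = 2.9633

For an MA(q) process X_t = eps_t + sum_i theta_i eps_{t-i} with
Var(eps_t) = sigma^2, the variance is
  gamma(0) = sigma^2 * (1 + sum_i theta_i^2).
  sum_i theta_i^2 = (0.006)^2 + (-0.694)^2 = 0.000036 + 0.481636 = 0.481672.
  gamma(0) = 2 * (1 + 0.481672) = 2 * 1.481672 = 2.963344, which rounds to 2.9633.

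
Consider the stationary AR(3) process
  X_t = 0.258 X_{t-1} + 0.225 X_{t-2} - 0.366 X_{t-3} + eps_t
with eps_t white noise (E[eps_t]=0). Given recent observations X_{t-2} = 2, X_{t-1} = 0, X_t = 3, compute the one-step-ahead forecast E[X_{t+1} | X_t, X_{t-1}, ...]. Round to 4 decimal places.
E[X_{t+1} \mid \mathcal F_t] = 0.0420

For an AR(p) model X_t = c + sum_i phi_i X_{t-i} + eps_t, the
one-step-ahead conditional mean is
  E[X_{t+1} | X_t, ...] = c + sum_i phi_i X_{t+1-i}.
Substitute known values:
  E[X_{t+1} | ...] = (0.258) * (3) + (0.225) * (0) + (-0.366) * (2)
                   = 0.0420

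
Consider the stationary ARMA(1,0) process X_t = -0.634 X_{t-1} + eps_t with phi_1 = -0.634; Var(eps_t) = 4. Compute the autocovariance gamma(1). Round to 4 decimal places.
\gamma(1) = -4.2405

Multiply the model equation by X_{t-k} and take expectations. With theta_0 = psi_0 = 1 and psi_j the MA(infinity) weights, this gives
  gamma(k) - sum_i phi_i gamma(k-i) = c_k,
  c_k = sigma^2 * sum_{j=k..q} theta_j psi_{j-k}   (c_k = 0 for k > q),
using gamma(-m) = gamma(m).
Pure AR (q = 0): c_0 = sigma^2 = 4, c_k = 0 for k >= 1.
Equations for k = 0 and k = 1 (AR order 1):
  gamma(0) = phi_1 gamma(1) + c_0
  gamma(1) = phi_1 gamma(0) + c_1
Substituting the second into the first: gamma(0) (1 - phi_1^2) = c_0 + phi_1 c_1, so
  gamma(0) = c_0 / (1 - phi_1^2) = 4 / (1 - (-0.634)^2) = 4 / 0.598044 = 6.688471.
  gamma(1) = phi_1 gamma(0) = (-0.634)(6.688471) = -4.240491.
Therefore gamma(1) = -4.2405 (to 4 decimal places).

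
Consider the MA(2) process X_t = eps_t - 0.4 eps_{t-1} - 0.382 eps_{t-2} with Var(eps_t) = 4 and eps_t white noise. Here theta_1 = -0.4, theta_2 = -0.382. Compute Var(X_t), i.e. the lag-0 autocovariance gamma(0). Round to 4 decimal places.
\gamma(0) = 5.2237

For an MA(q) process X_t = eps_t + sum_i theta_i eps_{t-i} with
Var(eps_t) = sigma^2, the variance is
  gamma(0) = sigma^2 * (1 + sum_i theta_i^2).
  sum_i theta_i^2 = (-0.4)^2 + (-0.382)^2 = 0.16 + 0.145924 = 0.305924.
  gamma(0) = 4 * (1 + 0.305924) = 4 * 1.305924 = 5.223696, which rounds to 5.2237.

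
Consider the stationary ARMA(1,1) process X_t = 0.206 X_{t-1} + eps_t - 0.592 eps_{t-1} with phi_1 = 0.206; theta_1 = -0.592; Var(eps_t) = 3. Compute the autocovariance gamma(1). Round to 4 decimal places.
\gamma(1) = -1.0618

Multiply the model equation by X_{t-k} and take expectations. With theta_0 = psi_0 = 1 and psi_j the MA(infinity) weights, this gives
  gamma(k) - sum_i phi_i gamma(k-i) = c_k,
  c_k = sigma^2 * sum_{j=k..q} theta_j psi_{j-k}   (c_k = 0 for k > q),
using gamma(-m) = gamma(m).
psi-weights needed (psi_j = theta_j + sum_i phi_i psi_{j-i}):
  psi_1 = theta_1 + phi_1 = -0.592 + (0.206) = -0.386
Right-hand sides:
  c_0 = sigma^2 (1 + theta_1 psi_1) = 3 * (1 + (-0.592)(-0.386)) = 3 * 1.228512 = 3.685536
  c_1 = sigma^2 theta_1 = 3 * (-0.592) = -1.776
  c_2 = 0
Equations for k = 0 and k = 1 (AR order 1):
  gamma(0) = phi_1 gamma(1) + c_0
  gamma(1) = phi_1 gamma(0) + c_1
Substituting the second into the first: gamma(0) (1 - phi_1^2) = c_0 + phi_1 c_1, so
  gamma(0) = (c_0 + phi_1 c_1) / (1 - phi_1^2) = (3.685536 + (0.206)(-1.776)) / (1 - (0.206)^2) = 3.31968 / 0.957564 = 3.466797.
  gamma(1) = phi_1 gamma(0) + c_1 = (0.206)(3.466797) + (-1.776) = -1.06184.
Therefore gamma(1) = -1.0618 (to 4 decimal places).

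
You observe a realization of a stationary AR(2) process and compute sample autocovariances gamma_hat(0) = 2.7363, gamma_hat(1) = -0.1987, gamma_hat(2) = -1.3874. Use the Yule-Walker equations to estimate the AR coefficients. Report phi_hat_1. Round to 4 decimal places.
\hat\phi_{1} = -0.1100

The Yule-Walker equations for an AR(p) process read, in matrix form,
  Gamma_p phi = r_p,   with   (Gamma_p)_{ij} = gamma(|i - j|),
                       (r_p)_i = gamma(i),   i,j = 1..p.
Substitute the sample gammas (Toeplitz matrix and right-hand side of size 2):
  Gamma_p = [[2.7363, -0.1987], [-0.1987, 2.7363]]
  r_p     = [-0.1987, -1.3874]
Written out:
  2.7363 phi_1 - 0.1987 phi_2 = -0.1987
  -0.1987 phi_1 + 2.7363 phi_2 = -1.3874
Solve by Cramer's rule:
  det = gamma(0)^2 - gamma(1)^2 = (2.7363)^2 - (-0.1987)^2 = 7.48733769 - 0.03948169 = 7.447856
  phi_hat_1 = [gamma(1) gamma(0) - gamma(1) gamma(2)] / det = [(-0.1987)(2.7363) - (-0.1987)(-1.3874)] / 7.447856 = -0.81937919 / 7.447856 = -0.11
  phi_hat_2 = [gamma(0) gamma(2) - gamma(1)^2] / det = [(2.7363)(-1.3874) - (-0.1987)^2] / 7.447856 = -3.83582431 / 7.447856 = -0.515
So phi_hat = [-0.1100, -0.5150].
Therefore phi_hat_1 = -0.1100.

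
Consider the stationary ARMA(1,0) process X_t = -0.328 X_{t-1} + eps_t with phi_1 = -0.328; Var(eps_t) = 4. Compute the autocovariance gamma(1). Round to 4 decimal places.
\gamma(1) = -1.4702

Multiply the model equation by X_{t-k} and take expectations. With theta_0 = psi_0 = 1 and psi_j the MA(infinity) weights, this gives
  gamma(k) - sum_i phi_i gamma(k-i) = c_k,
  c_k = sigma^2 * sum_{j=k..q} theta_j psi_{j-k}   (c_k = 0 for k > q),
using gamma(-m) = gamma(m).
Pure AR (q = 0): c_0 = sigma^2 = 4, c_k = 0 for k >= 1.
Equations for k = 0 and k = 1 (AR order 1):
  gamma(0) = phi_1 gamma(1) + c_0
  gamma(1) = phi_1 gamma(0) + c_1
Substituting the second into the first: gamma(0) (1 - phi_1^2) = c_0 + phi_1 c_1, so
  gamma(0) = c_0 / (1 - phi_1^2) = 4 / (1 - (-0.328)^2) = 4 / 0.892416 = 4.482215.
  gamma(1) = phi_1 gamma(0) = (-0.328)(4.482215) = -1.470166.
Therefore gamma(1) = -1.4702 (to 4 decimal places).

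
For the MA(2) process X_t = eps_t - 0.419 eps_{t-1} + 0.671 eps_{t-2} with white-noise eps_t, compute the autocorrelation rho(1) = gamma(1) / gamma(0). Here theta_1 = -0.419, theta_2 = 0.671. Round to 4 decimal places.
\rho(1) = -0.4306

For an MA(q) process with theta_0 = 1, the autocovariance is
  gamma(k) = sigma^2 * sum_{i=0..q-k} theta_i * theta_{i+k},
and rho(k) = gamma(k) / gamma(0). Sigma^2 cancels.
  numerator   = (1)*(-0.419) + (-0.419)*(0.671) = -0.700149.
  denominator = (1)^2 + (-0.419)^2 + (0.671)^2 = 1.625802.
  rho(1) = -0.700149 / 1.625802 = -0.4306.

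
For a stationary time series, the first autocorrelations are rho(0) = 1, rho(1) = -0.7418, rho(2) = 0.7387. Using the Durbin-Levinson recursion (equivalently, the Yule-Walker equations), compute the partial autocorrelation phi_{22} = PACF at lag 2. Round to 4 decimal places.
\phi_{22} = 0.4190

The PACF at lag k is phi_{kk}, the last component of the solution
to the Yule-Walker system G_k phi = r_k where
  (G_k)_{ij} = rho(|i - j|), (r_k)_i = rho(i), i,j = 1..k.
Equivalently, Durbin-Levinson gives phi_{kk} iteratively:
  phi_{11} = rho(1)
  phi_{kk} = [rho(k) - sum_{j=1..k-1} phi_{k-1,j} rho(k-j)]
            / [1 - sum_{j=1..k-1} phi_{k-1,j} rho(j)],
  phi_{k,j} = phi_{k-1,j} - phi_{kk} phi_{k-1,k-j},  j = 1..k-1.
Step k = 1:
  phi_11 = rho(1) = -0.7418.
Step k = 2:
  phi_22 = [rho(2) - phi_11 rho(1)] / [1 - phi_11 rho(1)] = [0.7387 - (-0.7418)(-0.7418)] / [1 - (-0.7418)(-0.7418)]
         = 0.18843276 / 0.44973276 = 0.419.
Therefore phi_{22} = 0.4190.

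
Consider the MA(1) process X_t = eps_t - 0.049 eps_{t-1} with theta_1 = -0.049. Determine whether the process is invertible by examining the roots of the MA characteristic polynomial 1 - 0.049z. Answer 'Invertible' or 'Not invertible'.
\text{Invertible}

The MA(q) characteristic polynomial is P(z) = 1 - 0.049z.
Invertibility requires all roots to lie outside the unit circle, i.e. |z| > 1 for every root.
This is linear in z: 1 + (-0.049) z = 0  =>  z = -1/(-0.049) = 20.408163,  |z| = 20.408163.
Moduli of all roots: 20.4082.
All moduli strictly greater than 1? Yes.
Verdict: Invertible.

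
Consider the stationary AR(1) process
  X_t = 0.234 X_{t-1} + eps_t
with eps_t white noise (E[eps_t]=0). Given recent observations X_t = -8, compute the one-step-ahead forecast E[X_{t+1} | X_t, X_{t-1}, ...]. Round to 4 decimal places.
E[X_{t+1} \mid \mathcal F_t] = -1.8720

For an AR(p) model X_t = c + sum_i phi_i X_{t-i} + eps_t, the
one-step-ahead conditional mean is
  E[X_{t+1} | X_t, ...] = c + sum_i phi_i X_{t+1-i}.
Substitute known values:
  E[X_{t+1} | ...] = (0.234) * (-8)
                   = -1.8720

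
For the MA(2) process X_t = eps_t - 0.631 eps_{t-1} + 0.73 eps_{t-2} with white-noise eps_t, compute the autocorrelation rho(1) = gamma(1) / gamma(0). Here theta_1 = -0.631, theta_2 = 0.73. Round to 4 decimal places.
\rho(1) = -0.5653

For an MA(q) process with theta_0 = 1, the autocovariance is
  gamma(k) = sigma^2 * sum_{i=0..q-k} theta_i * theta_{i+k},
and rho(k) = gamma(k) / gamma(0). Sigma^2 cancels.
  numerator   = (1)*(-0.631) + (-0.631)*(0.73) = -1.09163.
  denominator = (1)^2 + (-0.631)^2 + (0.73)^2 = 1.931061.
  rho(1) = -1.09163 / 1.931061 = -0.5653.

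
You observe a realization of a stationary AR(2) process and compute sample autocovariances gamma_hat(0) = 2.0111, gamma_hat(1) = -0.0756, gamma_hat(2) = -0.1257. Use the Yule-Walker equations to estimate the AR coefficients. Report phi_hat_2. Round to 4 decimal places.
\hat\phi_{2} = -0.0640

The Yule-Walker equations for an AR(p) process read, in matrix form,
  Gamma_p phi = r_p,   with   (Gamma_p)_{ij} = gamma(|i - j|),
                       (r_p)_i = gamma(i),   i,j = 1..p.
Substitute the sample gammas (Toeplitz matrix and right-hand side of size 2):
  Gamma_p = [[2.0111, -0.0756], [-0.0756, 2.0111]]
  r_p     = [-0.0756, -0.1257]
Written out:
  2.0111 phi_1 - 0.0756 phi_2 = -0.0756
  -0.0756 phi_1 + 2.0111 phi_2 = -0.1257
Solve by Cramer's rule:
  det = gamma(0)^2 - gamma(1)^2 = (2.0111)^2 - (-0.0756)^2 = 4.04452321 - 0.00571536 = 4.03880785
  phi_hat_1 = [gamma(1) gamma(0) - gamma(1) gamma(2)] / det = [(-0.0756)(2.0111) - (-0.0756)(-0.1257)] / 4.03880785 = -0.16154208 / 4.03880785 = -0.04
  phi_hat_2 = [gamma(0) gamma(2) - gamma(1)^2] / det = [(2.0111)(-0.1257) - (-0.0756)^2] / 4.03880785 = -0.25851063 / 4.03880785 = -0.064
So phi_hat = [-0.0400, -0.0640].
Therefore phi_hat_2 = -0.0640.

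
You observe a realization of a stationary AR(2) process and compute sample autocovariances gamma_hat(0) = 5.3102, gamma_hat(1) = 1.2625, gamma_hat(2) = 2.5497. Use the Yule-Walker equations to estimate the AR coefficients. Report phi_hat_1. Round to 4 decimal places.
\hat\phi_{1} = 0.1310

The Yule-Walker equations for an AR(p) process read, in matrix form,
  Gamma_p phi = r_p,   with   (Gamma_p)_{ij} = gamma(|i - j|),
                       (r_p)_i = gamma(i),   i,j = 1..p.
Substitute the sample gammas (Toeplitz matrix and right-hand side of size 2):
  Gamma_p = [[5.3102, 1.2625], [1.2625, 5.3102]]
  r_p     = [1.2625, 2.5497]
Written out:
  5.3102 phi_1 + 1.2625 phi_2 = 1.2625
  1.2625 phi_1 + 5.3102 phi_2 = 2.5497
Solve by Cramer's rule:
  det = gamma(0)^2 - gamma(1)^2 = (5.3102)^2 - (1.2625)^2 = 28.19822404 - 1.59390625 = 26.60431779
  phi_hat_1 = [gamma(1) gamma(0) - gamma(1) gamma(2)] / det = [(1.2625)(5.3102) - (1.2625)(2.5497)] / 26.60431779 = 3.48513125 / 26.60431779 = 0.131
  phi_hat_2 = [gamma(0) gamma(2) - gamma(1)^2] / det = [(5.3102)(2.5497) - (1.2625)^2] / 26.60431779 = 11.94551069 / 26.60431779 = 0.449
So phi_hat = [0.1310, 0.4490].
Therefore phi_hat_1 = 0.1310.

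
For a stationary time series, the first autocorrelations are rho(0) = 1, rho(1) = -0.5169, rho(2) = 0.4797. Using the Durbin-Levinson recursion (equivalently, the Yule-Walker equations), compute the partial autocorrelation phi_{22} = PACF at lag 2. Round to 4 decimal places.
\phi_{22} = 0.2900

The PACF at lag k is phi_{kk}, the last component of the solution
to the Yule-Walker system G_k phi = r_k where
  (G_k)_{ij} = rho(|i - j|), (r_k)_i = rho(i), i,j = 1..k.
Equivalently, Durbin-Levinson gives phi_{kk} iteratively:
  phi_{11} = rho(1)
  phi_{kk} = [rho(k) - sum_{j=1..k-1} phi_{k-1,j} rho(k-j)]
            / [1 - sum_{j=1..k-1} phi_{k-1,j} rho(j)],
  phi_{k,j} = phi_{k-1,j} - phi_{kk} phi_{k-1,k-j},  j = 1..k-1.
Step k = 1:
  phi_11 = rho(1) = -0.5169.
Step k = 2:
  phi_22 = [rho(2) - phi_11 rho(1)] / [1 - phi_11 rho(1)] = [0.4797 - (-0.5169)(-0.5169)] / [1 - (-0.5169)(-0.5169)]
         = 0.21251439 / 0.73281439 = 0.29.
Therefore phi_{22} = 0.2900.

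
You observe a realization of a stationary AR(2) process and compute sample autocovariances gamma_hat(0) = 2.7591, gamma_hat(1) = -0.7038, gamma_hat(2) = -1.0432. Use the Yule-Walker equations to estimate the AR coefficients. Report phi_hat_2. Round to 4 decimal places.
\hat\phi_{2} = -0.4740

The Yule-Walker equations for an AR(p) process read, in matrix form,
  Gamma_p phi = r_p,   with   (Gamma_p)_{ij} = gamma(|i - j|),
                       (r_p)_i = gamma(i),   i,j = 1..p.
Substitute the sample gammas (Toeplitz matrix and right-hand side of size 2):
  Gamma_p = [[2.7591, -0.7038], [-0.7038, 2.7591]]
  r_p     = [-0.7038, -1.0432]
Written out:
  2.7591 phi_1 - 0.7038 phi_2 = -0.7038
  -0.7038 phi_1 + 2.7591 phi_2 = -1.0432
Solve by Cramer's rule:
  det = gamma(0)^2 - gamma(1)^2 = (2.7591)^2 - (-0.7038)^2 = 7.61263281 - 0.49533444 = 7.11729837
  phi_hat_1 = [gamma(1) gamma(0) - gamma(1) gamma(2)] / det = [(-0.7038)(2.7591) - (-0.7038)(-1.0432)] / 7.11729837 = -2.67605874 / 7.11729837 = -0.376
  phi_hat_2 = [gamma(0) gamma(2) - gamma(1)^2] / det = [(2.7591)(-1.0432) - (-0.7038)^2] / 7.11729837 = -3.37362756 / 7.11729837 = -0.474
So phi_hat = [-0.3760, -0.4740].
Therefore phi_hat_2 = -0.4740.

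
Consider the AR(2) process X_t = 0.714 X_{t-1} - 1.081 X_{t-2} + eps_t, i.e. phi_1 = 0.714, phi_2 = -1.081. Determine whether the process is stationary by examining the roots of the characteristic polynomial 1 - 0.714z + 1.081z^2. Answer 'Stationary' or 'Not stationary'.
\text{Not stationary}

The AR(p) characteristic polynomial is P(z) = 1 - 0.714z + 1.081z^2.
Stationarity requires all roots to lie outside the unit circle, i.e. |z| > 1 for every root.
Set 1 + (-0.714) z + (1.081) z^2 = 0, i.e. a z^2 + b z + c = 0 with a = 1.081, b = -0.714, c = 1.
Discriminant D = b^2 - 4ac = (-0.714)^2 - 4*(1.081)*1 = 0.509796 - (4.324) = -3.814204.
D < 0, so the roots are the complex-conjugate pair z = (-b +/- i sqrt(-D)) / (2a) = 0.3302 +/- 0.9033i.
For a conjugate pair |z|^2 = z * conj(z) = (product of roots) = c/a = 1/(1.081) = 0.925069, so |z| = sqrt(0.925069) = 0.9618 for both roots.
Moduli of all roots: 0.9618, 0.9618.
All moduli strictly greater than 1? No.
Verdict: Not stationary.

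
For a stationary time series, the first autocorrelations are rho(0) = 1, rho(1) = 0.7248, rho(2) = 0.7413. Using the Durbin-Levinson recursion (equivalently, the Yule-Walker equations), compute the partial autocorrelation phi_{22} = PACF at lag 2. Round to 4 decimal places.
\phi_{22} = 0.4550

The PACF at lag k is phi_{kk}, the last component of the solution
to the Yule-Walker system G_k phi = r_k where
  (G_k)_{ij} = rho(|i - j|), (r_k)_i = rho(i), i,j = 1..k.
Equivalently, Durbin-Levinson gives phi_{kk} iteratively:
  phi_{11} = rho(1)
  phi_{kk} = [rho(k) - sum_{j=1..k-1} phi_{k-1,j} rho(k-j)]
            / [1 - sum_{j=1..k-1} phi_{k-1,j} rho(j)],
  phi_{k,j} = phi_{k-1,j} - phi_{kk} phi_{k-1,k-j},  j = 1..k-1.
Step k = 1:
  phi_11 = rho(1) = 0.7248.
Step k = 2:
  phi_22 = [rho(2) - phi_11 rho(1)] / [1 - phi_11 rho(1)] = [0.7413 - (0.7248)(0.7248)] / [1 - (0.7248)(0.7248)]
         = 0.21596496 / 0.47466496 = 0.455.
Therefore phi_{22} = 0.4550.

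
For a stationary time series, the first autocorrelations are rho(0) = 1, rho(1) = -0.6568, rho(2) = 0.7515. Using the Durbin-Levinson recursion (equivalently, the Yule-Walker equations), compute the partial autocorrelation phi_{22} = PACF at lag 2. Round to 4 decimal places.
\phi_{22} = 0.5630

The PACF at lag k is phi_{kk}, the last component of the solution
to the Yule-Walker system G_k phi = r_k where
  (G_k)_{ij} = rho(|i - j|), (r_k)_i = rho(i), i,j = 1..k.
Equivalently, Durbin-Levinson gives phi_{kk} iteratively:
  phi_{11} = rho(1)
  phi_{kk} = [rho(k) - sum_{j=1..k-1} phi_{k-1,j} rho(k-j)]
            / [1 - sum_{j=1..k-1} phi_{k-1,j} rho(j)],
  phi_{k,j} = phi_{k-1,j} - phi_{kk} phi_{k-1,k-j},  j = 1..k-1.
Step k = 1:
  phi_11 = rho(1) = -0.6568.
Step k = 2:
  phi_22 = [rho(2) - phi_11 rho(1)] / [1 - phi_11 rho(1)] = [0.7515 - (-0.6568)(-0.6568)] / [1 - (-0.6568)(-0.6568)]
         = 0.32011376 / 0.56861376 = 0.563.
Therefore phi_{22} = 0.5630.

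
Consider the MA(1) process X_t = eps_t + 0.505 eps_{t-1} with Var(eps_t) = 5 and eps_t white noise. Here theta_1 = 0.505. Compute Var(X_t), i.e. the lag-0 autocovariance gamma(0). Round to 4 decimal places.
\gamma(0) = 6.2751

For an MA(q) process X_t = eps_t + sum_i theta_i eps_{t-i} with
Var(eps_t) = sigma^2, the variance is
  gamma(0) = sigma^2 * (1 + sum_i theta_i^2).
  sum_i theta_i^2 = (0.505)^2 = 0.255025.
  gamma(0) = 5 * (1 + 0.255025) = 5 * 1.255025 = 6.275125, which rounds to 6.2751.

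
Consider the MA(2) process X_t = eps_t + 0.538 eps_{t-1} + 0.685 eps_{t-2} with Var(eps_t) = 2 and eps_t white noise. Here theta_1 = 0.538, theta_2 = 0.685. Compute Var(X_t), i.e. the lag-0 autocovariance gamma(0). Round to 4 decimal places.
\gamma(0) = 3.5173

For an MA(q) process X_t = eps_t + sum_i theta_i eps_{t-i} with
Var(eps_t) = sigma^2, the variance is
  gamma(0) = sigma^2 * (1 + sum_i theta_i^2).
  sum_i theta_i^2 = (0.538)^2 + (0.685)^2 = 0.289444 + 0.469225 = 0.758669.
  gamma(0) = 2 * (1 + 0.758669) = 2 * 1.758669 = 3.517338, which rounds to 3.5173.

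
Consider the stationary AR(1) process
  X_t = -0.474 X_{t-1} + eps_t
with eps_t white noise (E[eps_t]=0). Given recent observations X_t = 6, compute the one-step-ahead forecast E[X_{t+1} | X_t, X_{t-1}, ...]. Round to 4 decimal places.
E[X_{t+1} \mid \mathcal F_t] = -2.8440

For an AR(p) model X_t = c + sum_i phi_i X_{t-i} + eps_t, the
one-step-ahead conditional mean is
  E[X_{t+1} | X_t, ...] = c + sum_i phi_i X_{t+1-i}.
Substitute known values:
  E[X_{t+1} | ...] = (-0.474) * (6)
                   = -2.8440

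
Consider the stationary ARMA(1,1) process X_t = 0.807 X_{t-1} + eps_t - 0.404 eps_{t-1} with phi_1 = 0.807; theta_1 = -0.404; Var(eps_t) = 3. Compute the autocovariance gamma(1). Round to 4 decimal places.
\gamma(1) = 2.3364

Multiply the model equation by X_{t-k} and take expectations. With theta_0 = psi_0 = 1 and psi_j the MA(infinity) weights, this gives
  gamma(k) - sum_i phi_i gamma(k-i) = c_k,
  c_k = sigma^2 * sum_{j=k..q} theta_j psi_{j-k}   (c_k = 0 for k > q),
using gamma(-m) = gamma(m).
psi-weights needed (psi_j = theta_j + sum_i phi_i psi_{j-i}):
  psi_1 = theta_1 + phi_1 = -0.404 + (0.807) = 0.403
Right-hand sides:
  c_0 = sigma^2 (1 + theta_1 psi_1) = 3 * (1 + (-0.404)(0.403)) = 3 * 0.837188 = 2.511564
  c_1 = sigma^2 theta_1 = 3 * (-0.404) = -1.212
  c_2 = 0
Equations for k = 0 and k = 1 (AR order 1):
  gamma(0) = phi_1 gamma(1) + c_0
  gamma(1) = phi_1 gamma(0) + c_1
Substituting the second into the first: gamma(0) (1 - phi_1^2) = c_0 + phi_1 c_1, so
  gamma(0) = (c_0 + phi_1 c_1) / (1 - phi_1^2) = (2.511564 + (0.807)(-1.212)) / (1 - (0.807)^2) = 1.53348 / 0.348751 = 4.397063.
  gamma(1) = phi_1 gamma(0) + c_1 = (0.807)(4.397063) + (-1.212) = 2.33643.
Therefore gamma(1) = 2.3364 (to 4 decimal places).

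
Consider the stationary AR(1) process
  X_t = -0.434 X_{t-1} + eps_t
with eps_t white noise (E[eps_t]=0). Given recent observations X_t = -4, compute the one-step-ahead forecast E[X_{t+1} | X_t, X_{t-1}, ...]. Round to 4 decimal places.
E[X_{t+1} \mid \mathcal F_t] = 1.7360

For an AR(p) model X_t = c + sum_i phi_i X_{t-i} + eps_t, the
one-step-ahead conditional mean is
  E[X_{t+1} | X_t, ...] = c + sum_i phi_i X_{t+1-i}.
Substitute known values:
  E[X_{t+1} | ...] = (-0.434) * (-4)
                   = 1.7360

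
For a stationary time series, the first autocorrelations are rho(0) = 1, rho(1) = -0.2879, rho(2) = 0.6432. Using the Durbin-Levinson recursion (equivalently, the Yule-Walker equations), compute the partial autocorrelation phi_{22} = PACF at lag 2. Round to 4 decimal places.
\phi_{22} = 0.6110

The PACF at lag k is phi_{kk}, the last component of the solution
to the Yule-Walker system G_k phi = r_k where
  (G_k)_{ij} = rho(|i - j|), (r_k)_i = rho(i), i,j = 1..k.
Equivalently, Durbin-Levinson gives phi_{kk} iteratively:
  phi_{11} = rho(1)
  phi_{kk} = [rho(k) - sum_{j=1..k-1} phi_{k-1,j} rho(k-j)]
            / [1 - sum_{j=1..k-1} phi_{k-1,j} rho(j)],
  phi_{k,j} = phi_{k-1,j} - phi_{kk} phi_{k-1,k-j},  j = 1..k-1.
Step k = 1:
  phi_11 = rho(1) = -0.2879.
Step k = 2:
  phi_22 = [rho(2) - phi_11 rho(1)] / [1 - phi_11 rho(1)] = [0.6432 - (-0.2879)(-0.2879)] / [1 - (-0.2879)(-0.2879)]
         = 0.56031359 / 0.91711359 = 0.611.
Therefore phi_{22} = 0.6110.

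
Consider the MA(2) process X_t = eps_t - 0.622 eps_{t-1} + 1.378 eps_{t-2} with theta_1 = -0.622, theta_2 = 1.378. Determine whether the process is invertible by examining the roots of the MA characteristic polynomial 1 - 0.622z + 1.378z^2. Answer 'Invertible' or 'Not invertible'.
\text{Not invertible}

The MA(q) characteristic polynomial is P(z) = 1 - 0.622z + 1.378z^2.
Invertibility requires all roots to lie outside the unit circle, i.e. |z| > 1 for every root.
Set 1 + (-0.622) z + (1.378) z^2 = 0, i.e. a z^2 + b z + c = 0 with a = 1.378, b = -0.622, c = 1.
Discriminant D = b^2 - 4ac = (-0.622)^2 - 4*(1.378)*1 = 0.386884 - (5.512) = -5.125116.
D < 0, so the roots are the complex-conjugate pair z = (-b +/- i sqrt(-D)) / (2a) = 0.2257 +/- 0.8214i.
For a conjugate pair |z|^2 = z * conj(z) = (product of roots) = c/a = 1/(1.378) = 0.725689, so |z| = sqrt(0.725689) = 0.8519 for both roots.
Moduli of all roots: 0.8519, 0.8519.
All moduli strictly greater than 1? No.
Verdict: Not invertible.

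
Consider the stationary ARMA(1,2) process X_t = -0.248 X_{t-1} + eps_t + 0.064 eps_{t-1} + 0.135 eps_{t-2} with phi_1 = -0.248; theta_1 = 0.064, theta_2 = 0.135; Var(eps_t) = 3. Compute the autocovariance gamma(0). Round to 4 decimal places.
\gamma(0) = 3.2059

Multiply the model equation by X_{t-k} and take expectations. With theta_0 = psi_0 = 1 and psi_j the MA(infinity) weights, this gives
  gamma(k) - sum_i phi_i gamma(k-i) = c_k,
  c_k = sigma^2 * sum_{j=k..q} theta_j psi_{j-k}   (c_k = 0 for k > q),
using gamma(-m) = gamma(m).
psi-weights needed (psi_j = theta_j + sum_i phi_i psi_{j-i}):
  psi_1 = theta_1 + phi_1 = 0.064 + (-0.248) = -0.184
  psi_2 = theta_2 + phi_1 psi_1 = 0.135 + (-0.248)(-0.184) = 0.180632
Right-hand sides:
  c_0 = sigma^2 (1 + theta_1 psi_1 + theta_2 psi_2) = 3 * (1 + (0.064)(-0.184) + (0.135)(0.180632)) = 3 * 1.012609 = 3.037828
  c_1 = sigma^2 (theta_1 + theta_2 psi_1) = 3 * (0.064 + (0.135)(-0.184)) = 0.11748
  c_2 = sigma^2 theta_2 = 3 * (0.135) = 0.405
Equations for k = 0 and k = 1 (AR order 1):
  gamma(0) = phi_1 gamma(1) + c_0
  gamma(1) = phi_1 gamma(0) + c_1
Substituting the second into the first: gamma(0) (1 - phi_1^2) = c_0 + phi_1 c_1, so
  gamma(0) = (c_0 + phi_1 c_1) / (1 - phi_1^2) = (3.037828 + (-0.248)(0.11748)) / (1 - (-0.248)^2) = 3.008693 / 0.938496 = 3.205867.
Therefore gamma(0) = 3.2059 (to 4 decimal places).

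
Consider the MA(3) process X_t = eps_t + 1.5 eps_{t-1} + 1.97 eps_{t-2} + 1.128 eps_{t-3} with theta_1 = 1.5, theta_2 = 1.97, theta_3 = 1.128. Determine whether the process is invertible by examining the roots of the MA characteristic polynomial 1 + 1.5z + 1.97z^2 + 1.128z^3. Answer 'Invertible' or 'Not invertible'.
\text{Not invertible}

The MA(q) characteristic polynomial is P(z) = 1 + 1.5z + 1.97z^2 + 1.128z^3.
Invertibility requires all roots to lie outside the unit circle, i.e. |z| > 1 for every root.
Degree 3: look for a simple real root z0 first, then factor out (1 - z/z0) and solve the remaining quadratic.
Testing z0 = -1.25: P(-1.25) = 1 + (1.5)(-1.25) + (1.97)(-1.25)^2 + (1.128)(-1.25)^3
  = 1 + (-1.875) + (3.078125) + (-2.203125) = 0.  So z_0 = -1.25 is a root, |z_0| = 1.25.
Divide out the factor (1 + 0.8 z) = (1 - z/z0) (since 1/z0 = -0.8):
  P(z) = (1 + 0.8 z)(1 + (0.7) z + (1.41) z^2)
  [check: z-coef 0.7 - (-0.8) = 1.5; z^2-coef 1.41 - (-0.8)(0.7) = 1.97; z^3-coef -(-0.8)(1.41) = 1.128.]
Remaining roots from the quadratic factor 1 + (0.7) z + (1.41) z^2:
  Set 1 + (0.7) z + (1.41) z^2 = 0, i.e. a z^2 + b z + c = 0 with a = 1.41, b = 0.7, c = 1.
  Discriminant D = b^2 - 4ac = (0.7)^2 - 4*(1.41)*1 = 0.49 - (5.64) = -5.15.
  D < 0, so the roots are the complex-conjugate pair z = (-b +/- i sqrt(-D)) / (2a) = -0.2482 +/- 0.8047i.
  For a conjugate pair |z|^2 = z * conj(z) = (product of roots) = c/a = 1/(1.41) = 0.70922, so |z| = sqrt(0.70922) = 0.8422 for both roots.
Moduli of all roots: 1.2500, 0.8422, 0.8422.
All moduli strictly greater than 1? No.
Verdict: Not invertible.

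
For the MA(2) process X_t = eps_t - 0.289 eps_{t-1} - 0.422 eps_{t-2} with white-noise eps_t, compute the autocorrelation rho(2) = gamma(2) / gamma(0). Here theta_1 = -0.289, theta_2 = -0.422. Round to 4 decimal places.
\rho(2) = -0.3345

For an MA(q) process with theta_0 = 1, the autocovariance is
  gamma(k) = sigma^2 * sum_{i=0..q-k} theta_i * theta_{i+k},
and rho(k) = gamma(k) / gamma(0). Sigma^2 cancels.
  numerator   = (1)*(-0.422) = -0.422.
  denominator = (1)^2 + (-0.289)^2 + (-0.422)^2 = 1.261605.
  rho(2) = -0.422 / 1.261605 = -0.3345.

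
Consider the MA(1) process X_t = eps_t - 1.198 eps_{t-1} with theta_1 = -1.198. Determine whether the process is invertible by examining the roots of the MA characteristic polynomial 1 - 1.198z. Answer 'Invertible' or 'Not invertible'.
\text{Not invertible}

The MA(q) characteristic polynomial is P(z) = 1 - 1.198z.
Invertibility requires all roots to lie outside the unit circle, i.e. |z| > 1 for every root.
This is linear in z: 1 + (-1.198) z = 0  =>  z = -1/(-1.198) = 0.834725,  |z| = 0.834725.
Moduli of all roots: 0.8347.
All moduli strictly greater than 1? No.
Verdict: Not invertible.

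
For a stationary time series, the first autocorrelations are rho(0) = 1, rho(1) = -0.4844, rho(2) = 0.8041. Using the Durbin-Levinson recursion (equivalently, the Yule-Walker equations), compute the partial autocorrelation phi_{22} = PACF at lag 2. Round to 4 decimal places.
\phi_{22} = 0.7440

The PACF at lag k is phi_{kk}, the last component of the solution
to the Yule-Walker system G_k phi = r_k where
  (G_k)_{ij} = rho(|i - j|), (r_k)_i = rho(i), i,j = 1..k.
Equivalently, Durbin-Levinson gives phi_{kk} iteratively:
  phi_{11} = rho(1)
  phi_{kk} = [rho(k) - sum_{j=1..k-1} phi_{k-1,j} rho(k-j)]
            / [1 - sum_{j=1..k-1} phi_{k-1,j} rho(j)],
  phi_{k,j} = phi_{k-1,j} - phi_{kk} phi_{k-1,k-j},  j = 1..k-1.
Step k = 1:
  phi_11 = rho(1) = -0.4844.
Step k = 2:
  phi_22 = [rho(2) - phi_11 rho(1)] / [1 - phi_11 rho(1)] = [0.8041 - (-0.4844)(-0.4844)] / [1 - (-0.4844)(-0.4844)]
         = 0.56945664 / 0.76535664 = 0.744.
Therefore phi_{22} = 0.7440.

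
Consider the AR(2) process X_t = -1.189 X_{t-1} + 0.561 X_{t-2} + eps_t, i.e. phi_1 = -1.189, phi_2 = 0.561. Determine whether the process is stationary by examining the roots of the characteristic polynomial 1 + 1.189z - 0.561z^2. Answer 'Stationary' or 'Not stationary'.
\text{Not stationary}

The AR(p) characteristic polynomial is P(z) = 1 + 1.189z - 0.561z^2.
Stationarity requires all roots to lie outside the unit circle, i.e. |z| > 1 for every root.
Set 1 + (1.189) z + (-0.561) z^2 = 0, i.e. a z^2 + b z + c = 0 with a = -0.561, b = 1.189, c = 1.
Discriminant D = b^2 - 4ac = (1.189)^2 - 4*(-0.561)*1 = 1.413721 - (-2.244) = 3.657721.
D >= 0, so the roots are real: z = (-b +/- sqrt(D)) / (2a) = (-1.189 +/- 1.912517) / (-1.122).
  z_1 = (-1.189 + 1.912517) / (-1.122) = -0.6448,   |z_1| = 0.6448.
  z_2 = (-1.189 - 1.912517) / (-1.122) = 2.7643,   |z_2| = 2.7643.
Moduli of all roots: 0.6448, 2.7643.
All moduli strictly greater than 1? No.
Verdict: Not stationary.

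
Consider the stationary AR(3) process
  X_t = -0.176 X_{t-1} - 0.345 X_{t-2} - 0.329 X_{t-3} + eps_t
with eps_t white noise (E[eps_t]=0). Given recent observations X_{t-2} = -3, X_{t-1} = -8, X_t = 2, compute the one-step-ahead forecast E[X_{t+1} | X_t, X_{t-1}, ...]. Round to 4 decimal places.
E[X_{t+1} \mid \mathcal F_t] = 3.3950

For an AR(p) model X_t = c + sum_i phi_i X_{t-i} + eps_t, the
one-step-ahead conditional mean is
  E[X_{t+1} | X_t, ...] = c + sum_i phi_i X_{t+1-i}.
Substitute known values:
  E[X_{t+1} | ...] = (-0.176) * (2) + (-0.345) * (-8) + (-0.329) * (-3)
                   = 3.3950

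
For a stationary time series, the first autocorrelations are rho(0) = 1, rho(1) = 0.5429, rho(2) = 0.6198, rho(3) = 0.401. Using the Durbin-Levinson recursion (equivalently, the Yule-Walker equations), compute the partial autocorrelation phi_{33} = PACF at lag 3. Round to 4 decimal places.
\phi_{33} = -0.0551

The PACF at lag k is phi_{kk}, the last component of the solution
to the Yule-Walker system G_k phi = r_k where
  (G_k)_{ij} = rho(|i - j|), (r_k)_i = rho(i), i,j = 1..k.
Equivalently, Durbin-Levinson gives phi_{kk} iteratively:
  phi_{11} = rho(1)
  phi_{kk} = [rho(k) - sum_{j=1..k-1} phi_{k-1,j} rho(k-j)]
            / [1 - sum_{j=1..k-1} phi_{k-1,j} rho(j)],
  phi_{k,j} = phi_{k-1,j} - phi_{kk} phi_{k-1,k-j},  j = 1..k-1.
Step k = 1:
  phi_11 = rho(1) = 0.5429.
Step k = 2:
  phi_22 = [rho(2) - phi_11 rho(1)] / [1 - phi_11 rho(1)] = [0.6198 - (0.5429)(0.5429)] / [1 - (0.5429)(0.5429)]
         = 0.32505959 / 0.70525959 = 0.460908.
  Update: phi_21 = phi_11 - phi_22 phi_11 = 0.5429 - (0.460908)(0.5429) = 0.292673.
Step k = 3:
  phi_33 = [rho(3) - phi_21 rho(2) - phi_22 rho(1)] / [1 - phi_21 rho(1) - phi_22 rho(2)]
    numerator   = 0.401 - (0.292673)(0.6198) - (0.460908)(0.5429) = -0.03062565
    denominator = 1 - (0.292673)(0.5429) - (0.460908)(0.6198) = 0.55543712
  phi_33 = -0.03062565 / 0.55543712 = -0.0551.
Therefore phi_{33} = -0.0551.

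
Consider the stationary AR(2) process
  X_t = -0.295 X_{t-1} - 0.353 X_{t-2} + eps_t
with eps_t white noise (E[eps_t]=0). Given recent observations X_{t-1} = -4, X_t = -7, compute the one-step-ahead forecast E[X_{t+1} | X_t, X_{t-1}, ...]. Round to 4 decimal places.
E[X_{t+1} \mid \mathcal F_t] = 3.4770

For an AR(p) model X_t = c + sum_i phi_i X_{t-i} + eps_t, the
one-step-ahead conditional mean is
  E[X_{t+1} | X_t, ...] = c + sum_i phi_i X_{t+1-i}.
Substitute known values:
  E[X_{t+1} | ...] = (-0.295) * (-7) + (-0.353) * (-4)
                   = 3.4770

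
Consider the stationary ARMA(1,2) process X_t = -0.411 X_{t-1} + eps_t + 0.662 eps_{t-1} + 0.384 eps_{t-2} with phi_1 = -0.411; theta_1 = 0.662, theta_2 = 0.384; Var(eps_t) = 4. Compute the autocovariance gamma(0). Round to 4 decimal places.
\gamma(0) = 4.6316

Multiply the model equation by X_{t-k} and take expectations. With theta_0 = psi_0 = 1 and psi_j the MA(infinity) weights, this gives
  gamma(k) - sum_i phi_i gamma(k-i) = c_k,
  c_k = sigma^2 * sum_{j=k..q} theta_j psi_{j-k}   (c_k = 0 for k > q),
using gamma(-m) = gamma(m).
psi-weights needed (psi_j = theta_j + sum_i phi_i psi_{j-i}):
  psi_1 = theta_1 + phi_1 = 0.662 + (-0.411) = 0.251
  psi_2 = theta_2 + phi_1 psi_1 = 0.384 + (-0.411)(0.251) = 0.280839
Right-hand sides:
  c_0 = sigma^2 (1 + theta_1 psi_1 + theta_2 psi_2) = 4 * (1 + (0.662)(0.251) + (0.384)(0.280839)) = 4 * 1.274004 = 5.096017
  c_1 = sigma^2 (theta_1 + theta_2 psi_1) = 4 * (0.662 + (0.384)(0.251)) = 3.033536
  c_2 = sigma^2 theta_2 = 4 * (0.384) = 1.536
Equations for k = 0 and k = 1 (AR order 1):
  gamma(0) = phi_1 gamma(1) + c_0
  gamma(1) = phi_1 gamma(0) + c_1
Substituting the second into the first: gamma(0) (1 - phi_1^2) = c_0 + phi_1 c_1, so
  gamma(0) = (c_0 + phi_1 c_1) / (1 - phi_1^2) = (5.096017 + (-0.411)(3.033536)) / (1 - (-0.411)^2) = 3.849233 / 0.831079 = 4.63161.
Therefore gamma(0) = 4.6316 (to 4 decimal places).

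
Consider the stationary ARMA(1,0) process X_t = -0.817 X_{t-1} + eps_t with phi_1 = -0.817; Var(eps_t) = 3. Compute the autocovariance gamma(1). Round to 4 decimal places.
\gamma(1) = -7.3712

Multiply the model equation by X_{t-k} and take expectations. With theta_0 = psi_0 = 1 and psi_j the MA(infinity) weights, this gives
  gamma(k) - sum_i phi_i gamma(k-i) = c_k,
  c_k = sigma^2 * sum_{j=k..q} theta_j psi_{j-k}   (c_k = 0 for k > q),
using gamma(-m) = gamma(m).
Pure AR (q = 0): c_0 = sigma^2 = 3, c_k = 0 for k >= 1.
Equations for k = 0 and k = 1 (AR order 1):
  gamma(0) = phi_1 gamma(1) + c_0
  gamma(1) = phi_1 gamma(0) + c_1
Substituting the second into the first: gamma(0) (1 - phi_1^2) = c_0 + phi_1 c_1, so
  gamma(0) = c_0 / (1 - phi_1^2) = 3 / (1 - (-0.817)^2) = 3 / 0.332511 = 9.022258.
  gamma(1) = phi_1 gamma(0) = (-0.817)(9.022258) = -7.371185.
Therefore gamma(1) = -7.3712 (to 4 decimal places).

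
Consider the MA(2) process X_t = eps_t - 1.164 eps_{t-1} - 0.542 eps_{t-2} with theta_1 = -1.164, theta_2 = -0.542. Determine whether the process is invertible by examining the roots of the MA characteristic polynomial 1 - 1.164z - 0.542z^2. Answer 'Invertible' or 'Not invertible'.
\text{Not invertible}

The MA(q) characteristic polynomial is P(z) = 1 - 1.164z - 0.542z^2.
Invertibility requires all roots to lie outside the unit circle, i.e. |z| > 1 for every root.
Set 1 + (-1.164) z + (-0.542) z^2 = 0, i.e. a z^2 + b z + c = 0 with a = -0.542, b = -1.164, c = 1.
Discriminant D = b^2 - 4ac = (-1.164)^2 - 4*(-0.542)*1 = 1.354896 - (-2.168) = 3.522896.
D >= 0, so the roots are real: z = (-b +/- sqrt(D)) / (2a) = (1.164 +/- 1.876938) / (-1.084).
  z_1 = (1.164 + 1.876938) / (-1.084) = -2.8053,   |z_1| = 2.8053.
  z_2 = (1.164 - 1.876938) / (-1.084) = 0.6577,   |z_2| = 0.6577.
Moduli of all roots: 2.8053, 0.6577.
All moduli strictly greater than 1? No.
Verdict: Not invertible.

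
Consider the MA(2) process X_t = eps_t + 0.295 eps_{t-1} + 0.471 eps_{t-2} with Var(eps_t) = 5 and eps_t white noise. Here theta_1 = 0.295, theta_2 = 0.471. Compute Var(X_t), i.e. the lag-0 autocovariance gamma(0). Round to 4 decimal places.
\gamma(0) = 6.5443

For an MA(q) process X_t = eps_t + sum_i theta_i eps_{t-i} with
Var(eps_t) = sigma^2, the variance is
  gamma(0) = sigma^2 * (1 + sum_i theta_i^2).
  sum_i theta_i^2 = (0.295)^2 + (0.471)^2 = 0.087025 + 0.221841 = 0.308866.
  gamma(0) = 5 * (1 + 0.308866) = 5 * 1.308866 = 6.54433, which rounds to 6.5443.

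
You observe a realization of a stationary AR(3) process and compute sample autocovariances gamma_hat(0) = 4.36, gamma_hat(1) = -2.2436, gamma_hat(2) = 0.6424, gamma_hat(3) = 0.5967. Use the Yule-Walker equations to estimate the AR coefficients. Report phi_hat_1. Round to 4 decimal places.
\hat\phi_{1} = -0.5650

The Yule-Walker equations for an AR(p) process read, in matrix form,
  Gamma_p phi = r_p,   with   (Gamma_p)_{ij} = gamma(|i - j|),
                       (r_p)_i = gamma(i),   i,j = 1..p.
Substitute the sample gammas (Toeplitz matrix and right-hand side of size 3):
  Gamma_p = [[4.36, -2.2436, 0.6424], [-2.2436, 4.36, -2.2436], [0.6424, -2.2436, 4.36]]
  r_p     = [-2.2436, 0.6424, 0.5967]
Written out (R1..R3):
  (R1) 4.36 phi_1 - 2.2436 phi_2 + 0.6424 phi_3 = -2.2436
  (R2) -2.2436 phi_1 + 4.36 phi_2 - 2.2436 phi_3 = 0.6424
  (R3) 0.6424 phi_1 - 2.2436 phi_2 + 4.36 phi_3 = 0.5967
Gaussian elimination:
  R2 <- R2 - (-2.2436/4.36) R1 = R2 - (-0.514587) R1:  3.205472 phi_2 - 1.913029 phi_3 = -0.512128
  R3 <- R3 - (0.6424/4.36) R1 = R3 - (0.147339) R1:  -1.913029 phi_2 + 4.265349 phi_3 = 0.927271
  R3 <- R3 - (-1.913029/3.205472) R2 = R3 - (-0.596801) R2:  3.123651 phi_3 = 0.621632
Back-substitution:
  phi_hat_3 = 0.621632 / 3.123651 = 0.199008
  phi_hat_2 = (-0.512128 - (-1.913029)(0.199008)) / 3.205472 = -0.040998
  phi_hat_1 = (-2.2436 - (-2.2436)(-0.040998) - (0.6424)(0.199008)) / 4.36 = -0.565006
So phi_hat = [-0.5650, -0.0410, 0.1990].
Therefore phi_hat_1 = -0.5650.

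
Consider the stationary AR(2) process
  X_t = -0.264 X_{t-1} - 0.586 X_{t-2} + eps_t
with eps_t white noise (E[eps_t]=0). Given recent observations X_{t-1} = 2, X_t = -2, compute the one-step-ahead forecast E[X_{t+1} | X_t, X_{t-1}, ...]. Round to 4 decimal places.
E[X_{t+1} \mid \mathcal F_t] = -0.6440

For an AR(p) model X_t = c + sum_i phi_i X_{t-i} + eps_t, the
one-step-ahead conditional mean is
  E[X_{t+1} | X_t, ...] = c + sum_i phi_i X_{t+1-i}.
Substitute known values:
  E[X_{t+1} | ...] = (-0.264) * (-2) + (-0.586) * (2)
                   = -0.6440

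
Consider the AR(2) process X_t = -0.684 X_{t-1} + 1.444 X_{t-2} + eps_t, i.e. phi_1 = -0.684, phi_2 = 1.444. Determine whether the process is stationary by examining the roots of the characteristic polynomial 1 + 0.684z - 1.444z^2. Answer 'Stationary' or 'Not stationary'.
\text{Not stationary}

The AR(p) characteristic polynomial is P(z) = 1 + 0.684z - 1.444z^2.
Stationarity requires all roots to lie outside the unit circle, i.e. |z| > 1 for every root.
Set 1 + (0.684) z + (-1.444) z^2 = 0, i.e. a z^2 + b z + c = 0 with a = -1.444, b = 0.684, c = 1.
Discriminant D = b^2 - 4ac = (0.684)^2 - 4*(-1.444)*1 = 0.467856 - (-5.776) = 6.243856.
D >= 0, so the roots are real: z = (-b +/- sqrt(D)) / (2a) = (-0.684 +/- 2.498771) / (-2.888).
  z_1 = (-0.684 + 2.498771) / (-2.888) = -0.6284,   |z_1| = 0.6284.
  z_2 = (-0.684 - 2.498771) / (-2.888) = 1.1021,   |z_2| = 1.1021.
Moduli of all roots: 0.6284, 1.1021.
All moduli strictly greater than 1? No.
Verdict: Not stationary.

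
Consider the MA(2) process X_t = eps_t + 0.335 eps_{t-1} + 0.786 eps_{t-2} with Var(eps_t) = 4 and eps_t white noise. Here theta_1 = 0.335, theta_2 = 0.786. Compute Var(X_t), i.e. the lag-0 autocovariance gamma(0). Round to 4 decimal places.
\gamma(0) = 6.9201

For an MA(q) process X_t = eps_t + sum_i theta_i eps_{t-i} with
Var(eps_t) = sigma^2, the variance is
  gamma(0) = sigma^2 * (1 + sum_i theta_i^2).
  sum_i theta_i^2 = (0.335)^2 + (0.786)^2 = 0.112225 + 0.617796 = 0.730021.
  gamma(0) = 4 * (1 + 0.730021) = 4 * 1.730021 = 6.920084, which rounds to 6.9201.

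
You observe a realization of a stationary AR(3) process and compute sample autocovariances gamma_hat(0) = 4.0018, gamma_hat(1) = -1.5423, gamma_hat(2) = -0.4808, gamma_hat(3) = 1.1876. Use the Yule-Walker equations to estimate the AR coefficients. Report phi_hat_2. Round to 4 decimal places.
\hat\phi_{2} = -0.2400

The Yule-Walker equations for an AR(p) process read, in matrix form,
  Gamma_p phi = r_p,   with   (Gamma_p)_{ij} = gamma(|i - j|),
                       (r_p)_i = gamma(i),   i,j = 1..p.
Substitute the sample gammas (Toeplitz matrix and right-hand side of size 3):
  Gamma_p = [[4.0018, -1.5423, -0.4808], [-1.5423, 4.0018, -1.5423], [-0.4808, -1.5423, 4.0018]]
  r_p     = [-1.5423, -0.4808, 1.1876]
Written out (R1..R3):
  (R1) 4.0018 phi_1 - 1.5423 phi_2 - 0.4808 phi_3 = -1.5423
  (R2) -1.5423 phi_1 + 4.0018 phi_2 - 1.5423 phi_3 = -0.4808
  (R3) -0.4808 phi_1 - 1.5423 phi_2 + 4.0018 phi_3 = 1.1876
Gaussian elimination:
  R2 <- R2 - (-1.5423/4.0018) R1 = R2 - (-0.385402) R1:  3.407395 phi_2 - 1.727601 phi_3 = -1.075205
  R3 <- R3 - (-0.4808/4.0018) R1 = R3 - (-0.120146) R1:  -1.727601 phi_2 + 3.944034 phi_3 = 1.002299
  R3 <- R3 - (-1.727601/3.407395) R2 = R3 - (-0.507015) R2:  3.068114 phi_3 = 0.457154
Back-substitution:
  phi_hat_3 = 0.457154 / 3.068114 = 0.149002
  phi_hat_2 = (-1.075205 - (-1.727601)(0.149002)) / 3.407395 = -0.240004
  phi_hat_1 = (-1.5423 - (-1.5423)(-0.240004) - (-0.4808)(0.149002)) / 4.0018 = -0.459998
So phi_hat = [-0.4600, -0.2400, 0.1490].
Therefore phi_hat_2 = -0.2400.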